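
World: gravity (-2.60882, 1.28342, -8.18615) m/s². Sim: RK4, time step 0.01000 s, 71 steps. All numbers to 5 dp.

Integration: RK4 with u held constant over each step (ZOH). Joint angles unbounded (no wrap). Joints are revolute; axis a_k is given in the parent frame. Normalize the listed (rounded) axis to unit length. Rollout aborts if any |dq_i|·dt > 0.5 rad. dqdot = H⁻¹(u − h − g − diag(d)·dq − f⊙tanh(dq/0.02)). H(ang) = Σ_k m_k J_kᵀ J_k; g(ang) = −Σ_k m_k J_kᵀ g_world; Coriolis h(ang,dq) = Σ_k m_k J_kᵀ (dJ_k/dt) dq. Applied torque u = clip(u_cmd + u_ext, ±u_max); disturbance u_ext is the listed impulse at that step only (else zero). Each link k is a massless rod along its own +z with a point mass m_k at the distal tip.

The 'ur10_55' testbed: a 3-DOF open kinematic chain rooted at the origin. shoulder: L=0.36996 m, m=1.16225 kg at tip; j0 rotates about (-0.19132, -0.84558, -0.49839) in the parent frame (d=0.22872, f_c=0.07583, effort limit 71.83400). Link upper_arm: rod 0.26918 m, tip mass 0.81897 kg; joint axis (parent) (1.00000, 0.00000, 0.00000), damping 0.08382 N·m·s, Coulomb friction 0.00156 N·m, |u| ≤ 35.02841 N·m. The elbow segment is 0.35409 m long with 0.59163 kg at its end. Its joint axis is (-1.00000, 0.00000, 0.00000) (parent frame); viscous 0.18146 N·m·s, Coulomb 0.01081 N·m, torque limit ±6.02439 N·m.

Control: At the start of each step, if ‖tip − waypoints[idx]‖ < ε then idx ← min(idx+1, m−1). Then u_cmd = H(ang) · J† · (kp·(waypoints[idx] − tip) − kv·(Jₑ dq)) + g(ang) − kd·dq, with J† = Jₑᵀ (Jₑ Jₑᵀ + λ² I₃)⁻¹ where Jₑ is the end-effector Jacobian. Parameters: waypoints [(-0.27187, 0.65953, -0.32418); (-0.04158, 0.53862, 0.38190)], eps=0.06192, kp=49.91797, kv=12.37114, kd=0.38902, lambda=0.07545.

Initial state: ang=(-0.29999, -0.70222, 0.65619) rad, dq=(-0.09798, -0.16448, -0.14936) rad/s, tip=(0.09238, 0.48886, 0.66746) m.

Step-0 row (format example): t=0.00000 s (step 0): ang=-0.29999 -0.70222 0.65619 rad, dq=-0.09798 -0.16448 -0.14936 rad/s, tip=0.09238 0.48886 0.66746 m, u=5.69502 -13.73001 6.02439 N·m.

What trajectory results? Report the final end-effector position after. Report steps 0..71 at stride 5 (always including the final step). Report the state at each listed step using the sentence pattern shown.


t=0.05000 s (step 5): ang=-0.29628 -0.75928 0.69558 rad, dq=0.25931 -1.62081 2.22396 rad/s, tip=0.07781 0.50762 0.62617 m, u=2.88706 -4.66476 3.25399 N·m.
t=0.10000 s (step 10): ang=-0.27096 -0.87480 0.80996 rad, dq=0.83144 -3.01465 1.96371 rad/s, tip=0.04424 0.53456 0.52568 m, u=3.30865 0.12292 0.42158 N·m.
t=0.15000 s (step 15): ang=-0.19770 -1.04953 0.87845 rad, dq=2.32284 -3.78840 0.80558 rad/s, tip=0.01031 0.55087 0.40052 m, u=5.76625 3.31693 -1.12895 N·m.
t=0.20000 s (step 20): ang=-0.04348 -1.24259 0.89170 rad, dq=3.12481 -4.06903 -0.43180 rad/s, tip=-0.00206 0.55189 0.27223 m, u=-12.48369 5.20368 -1.82897 N·m.
t=0.25000 s (step 25): ang=0.03462 -1.46990 0.82414 rad, dq=-0.15358 -4.90990 -2.10385 rad/s, tip=0.00450 0.53428 0.15926 m, u=-12.92324 6.37487 -2.00444 N·m.
t=0.30000 s (step 30): ang=-0.02819 -1.71318 0.70562 rad, dq=-1.97147 -4.68520 -2.49680 rad/s, tip=-0.00542 0.50028 0.06897 m, u=-5.05632 6.59230 -2.35554 N·m.
t=0.35000 s (step 35): ang=-0.13243 -1.93223 0.57910 rad, dq=-2.03198 -4.05715 -2.55185 rad/s, tip=-0.03092 0.45957 0.00212 m, u=-1.35843 6.43660 -2.49531 N·m.
t=0.40000 s (step 40): ang=-0.22222 -2.11798 0.45195 rad, dq=-1.53077 -3.36638 -2.50648 rad/s, tip=-0.05743 0.42065 -0.04449 m, u=-0.14773 6.10962 -2.44472 N·m.
t=0.45000 s (step 45): ang=-0.28516 -2.26843 0.33145 rad, dq=-1.00120 -2.64680 -2.28128 rad/s, tip=-0.07769 0.38830 -0.07558 m, u=0.09627 5.71999 -2.32088 N·m.
t=0.50000 s (step 50): ang=-0.32427 -2.38247 0.22662 rad, dq=-0.58448 -1.91403 -1.88851 rad/s, tip=-0.09066 0.36470 -0.09500 m, u=0.01863 5.33047 -2.16196 N·m.
t=0.55000 s (step 55): ang=-0.34568 -2.46032 0.14397 rad, dq=-0.29049 -1.21023 -1.41396 rad/s, tip=-0.09775 0.35056 -0.10547 m, u=-0.14389 4.87314 -1.95638 N·m.
t=0.60000 s (step 60): ang=-0.35502 -2.50523 0.08463 rad, dq=-0.09726 -0.60820 -0.97295 rad/s, tip=-0.10079 0.34538 -0.10908 m, u=-0.31003 4.29427 -1.69632 N·m.
t=0.65000 s (step 65): ang=-0.35675 -2.52379 0.04500 rad, dq=0.01257 -0.16125 -0.62970 rad/s, tip=-0.10130 0.34751 -0.10761 m, u=-0.43151 3.67071 -1.41621 N·m.
t=0.70000 s (step 70): ang=-0.35502 -2.52412 0.01997 rad, dq=0.05258 0.12302 -0.38768 rad/s, tip=-0.10059 0.35446 -0.10265 m, u=-0.46173 3.12342 -1.16580 N·m.
t=0.71000 s (step 71): ang=-0.35446 -2.52269 0.01629 rad, dq=0.05813 0.16259 -0.34957 rad/s, tip=-0.10036 0.35621 -0.10138 m.
final tip position (m): -0.10036 0.35621 -0.10138


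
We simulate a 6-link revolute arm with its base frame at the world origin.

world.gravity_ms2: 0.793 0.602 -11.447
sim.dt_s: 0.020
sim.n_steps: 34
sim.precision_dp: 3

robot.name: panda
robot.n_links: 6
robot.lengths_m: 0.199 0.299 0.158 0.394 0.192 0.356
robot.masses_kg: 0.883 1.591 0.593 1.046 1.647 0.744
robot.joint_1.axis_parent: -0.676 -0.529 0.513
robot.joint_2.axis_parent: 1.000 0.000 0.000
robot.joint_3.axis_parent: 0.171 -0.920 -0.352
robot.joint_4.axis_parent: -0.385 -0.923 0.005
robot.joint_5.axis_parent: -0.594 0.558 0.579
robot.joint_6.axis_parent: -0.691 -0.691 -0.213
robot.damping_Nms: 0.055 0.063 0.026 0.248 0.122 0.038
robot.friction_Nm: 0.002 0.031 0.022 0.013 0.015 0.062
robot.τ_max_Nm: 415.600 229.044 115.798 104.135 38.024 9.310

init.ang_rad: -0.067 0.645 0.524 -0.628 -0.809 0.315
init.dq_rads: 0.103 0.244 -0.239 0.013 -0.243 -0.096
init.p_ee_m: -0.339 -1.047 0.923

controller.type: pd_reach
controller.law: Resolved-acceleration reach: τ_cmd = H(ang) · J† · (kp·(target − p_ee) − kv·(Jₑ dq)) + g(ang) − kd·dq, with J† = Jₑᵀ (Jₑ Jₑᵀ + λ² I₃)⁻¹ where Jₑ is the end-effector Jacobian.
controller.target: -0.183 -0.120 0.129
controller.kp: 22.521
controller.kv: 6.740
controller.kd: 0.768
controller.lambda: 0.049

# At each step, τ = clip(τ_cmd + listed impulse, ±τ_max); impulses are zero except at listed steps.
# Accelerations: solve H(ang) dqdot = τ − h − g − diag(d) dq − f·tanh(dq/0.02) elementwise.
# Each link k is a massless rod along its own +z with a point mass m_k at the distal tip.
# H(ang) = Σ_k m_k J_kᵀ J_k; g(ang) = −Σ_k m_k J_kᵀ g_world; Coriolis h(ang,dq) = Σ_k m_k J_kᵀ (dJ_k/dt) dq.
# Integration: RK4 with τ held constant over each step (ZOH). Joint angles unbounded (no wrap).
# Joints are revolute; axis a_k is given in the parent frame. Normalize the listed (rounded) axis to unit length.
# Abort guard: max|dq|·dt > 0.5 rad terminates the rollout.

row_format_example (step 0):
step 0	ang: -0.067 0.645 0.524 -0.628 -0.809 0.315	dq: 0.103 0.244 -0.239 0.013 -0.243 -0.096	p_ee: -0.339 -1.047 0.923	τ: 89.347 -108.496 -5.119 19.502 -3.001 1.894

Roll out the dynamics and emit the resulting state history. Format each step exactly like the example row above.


step 1	ang: -0.049 0.650 0.527 -0.646 -0.834 0.309	dq: 1.722 0.303 0.503 -1.766 -2.156 -0.556	p_ee: -0.336 -1.046 0.916	τ: 79.575 -99.674 -5.850 19.617 -1.132 2.251
step 2	ang: -0.000 0.659 0.541 -0.690 -0.885 0.290	dq: 3.102 0.515 0.959 -2.672 -2.886 -1.303	p_ee: -0.331 -1.039 0.905	τ: 71.075 -92.395 -6.146 19.434 -0.608 2.725
step 3	ang: 0.071 0.669 0.565 -0.750 -0.945 0.256	dq: 4.034 0.540 1.391 -3.261 -3.026 -2.181	p_ee: -0.324 -1.027 0.891	τ: 62.047 -83.986 -6.259 18.872 -0.613 3.226
step 4	ang: 0.158 0.679 0.595 -0.818 -1.005 0.204	dq: 4.583 0.413 1.715 -3.583 -2.933 -3.050	p_ee: -0.314 -1.010 0.876	τ: 51.974 -73.720 -6.016 17.870 -0.729 3.670
step 5	ang: 0.252 0.685 0.632 -0.891 -1.062 0.135	dq: 4.805 0.175 1.907 -3.705 -2.750 -3.800	p_ee: -0.302 -0.988 0.861	τ: 41.317 -62.082 -5.309 16.634 -0.819 3.997
step 6	ang: 0.347 0.686 0.670 -0.965 -1.115 0.054	dq: 4.780 -0.117 1.967 -3.676 -2.533 -4.360	p_ee: -0.287 -0.961 0.846	τ: 30.866 -50.071 -4.206 15.357 -0.849 4.179
step 7	ang: 0.441 0.681 0.709 -1.037 -1.164 -0.037	dq: 4.600 -0.403 1.917 -3.539 -2.306 -4.705	p_ee: -0.271 -0.929 0.833	τ: 21.273 -38.615 -2.892 14.151 -0.823 4.223
step 8	ang: 0.531 0.670 0.746 -1.106 -1.208 -0.133	dq: 4.318 -0.668 1.805 -3.351 -2.065 -4.852	p_ee: -0.255 -0.892 0.821	τ: 12.905 -28.280 -1.563 13.078 -0.761 4.156
step 9	ang: 0.614 0.655 0.780 -1.170 -1.247 -0.230	dq: 3.998 -0.885 1.656 -3.129 -1.827 -4.841	p_ee: -0.240 -0.852 0.812	τ: 5.841 -19.318 -0.356 12.127 -0.665 4.015
step 10	ang: 0.691 0.636 0.812 -1.230 -1.281 -0.325	dq: 3.676 -1.046 1.493 -2.893 -1.600 -4.713	p_ee: -0.226 -0.809 0.804	τ: 0.000 -11.744 0.653 11.281 -0.540 3.831
step 11	ang: 0.761 0.614 0.840 -1.285 -1.311 -0.417	dq: 3.372 -1.156 1.335 -2.656 -1.390 -4.509	p_ee: -0.214 -0.764 0.798	τ: -4.775 -5.441 1.437 10.522 -0.389 3.630
step 12	ang: 0.826 0.590 0.865 -1.336 -1.337 -0.505	dq: 3.095 -1.222 1.194 -2.429 -1.204 -4.263	p_ee: -0.204 -0.719 0.793	τ: -8.660 -0.243 1.999 9.835 -0.213 3.430
step 13	ang: 0.885 0.566 0.887 -1.382 -1.360 -0.588	dq: 2.849 -1.253 1.075 -2.217 -1.044 -3.999	p_ee: -0.196 -0.675 0.788	τ: -11.820 4.027 2.360 9.206 -0.015 3.241
step 14	ang: 0.940 0.541 0.908 -1.425 -1.380 -0.665	dq: 2.630 -1.255 0.981 -2.024 -0.913 -3.733	p_ee: -0.191 -0.631 0.784	τ: -14.395 7.533 2.545 8.625 0.205 3.071
step 15	ang: 0.991 0.516 0.926 -1.463 -1.397 -0.737	dq: 2.439 -1.238 0.913 -1.851 -0.810 -3.476	p_ee: -0.188 -0.589 0.779	τ: -16.501 10.413 2.584 8.085 0.445 2.922
step 16	ang: 1.038 0.491 0.944 -1.499 -1.412 -0.805	dq: 2.270 -1.205 0.869 -1.699 -0.735 -3.235	p_ee: -0.186 -0.548 0.774	τ: -18.231 12.782 2.504 7.580 0.700 2.796
step 17	ang: 1.082 0.468 0.961 -1.531 -1.427 -0.867	dq: 2.122 -1.160 0.847 -1.566 -0.684 -3.012	p_ee: -0.187 -0.510 0.768	τ: -19.656 14.734 2.329 7.108 0.968 2.690
step 18	ang: 1.123 0.445 0.978 -1.561 -1.440 -0.925	dq: 1.990 -1.109 0.845 -1.451 -0.656 -2.810	p_ee: -0.189 -0.474 0.761	τ: -20.831 16.343 2.084 6.666 1.244 2.603
step 19	ang: 1.162 0.424 0.995 -1.589 -1.453 -0.980	dq: 1.874 -1.052 0.859 -1.352 -0.648 -2.626	p_ee: -0.192 -0.440 0.752	τ: -21.799 17.668 1.786 6.253 1.523 2.531
step 20	ang: 1.198 0.403 1.012 -1.615 -1.466 -1.031	dq: 1.770 -0.991 0.886 -1.267 -0.655 -2.459	p_ee: -0.196 -0.409 0.743	τ: -22.592 18.756 1.453 5.867 1.802 2.471
step 21	ang: 1.233 0.384 1.030 -1.640 -1.479 -1.078	dq: 1.678 -0.928 0.924 -1.194 -0.674 -2.308	p_ee: -0.200 -0.380 0.732	τ: -23.234 19.644 1.098 5.508 2.076 2.420
step 22	ang: 1.265 0.366 1.049 -1.663 -1.493 -1.123	dq: 1.594 -0.864 0.969 -1.129 -0.704 -2.170	p_ee: -0.205 -0.354 0.720	τ: -23.746 20.361 0.733 5.174 2.342 2.373
step 23	ang: 1.297 0.350 1.069 -1.685 -1.508 -1.165	dq: 1.519 -0.800 1.020 -1.071 -0.740 -2.043	p_ee: -0.210 -0.330 0.708	τ: -24.141 20.932 0.367 4.863 2.597 2.328
step 24	ang: 1.326 0.335 1.090 -1.706 -1.523 -1.205	dq: 1.451 -0.736 1.075 -1.019 -0.780 -1.924	p_ee: -0.216 -0.308 0.695	τ: -24.433 21.376 0.005 4.572 2.839 2.282
step 25	ang: 1.355 0.321 1.112 -1.725 -1.539 -1.242	dq: 1.389 -0.672 1.132 -0.969 -0.822 -1.813	p_ee: -0.221 -0.288 0.680	τ: -24.631 21.711 -0.347 4.298 3.067 2.234
step 26	ang: 1.382 0.308 1.135 -1.744 -1.556 -1.278	dq: 1.333 -0.609 1.189 -0.921 -0.863 -1.707	p_ee: -0.226 -0.270 0.666	τ: -24.744 21.951 -0.687 4.040 3.278 2.181
step 27	ang: 1.408 0.296 1.159 -1.762 -1.573 -1.311	dq: 1.282 -0.548 1.246 -0.872 -0.902 -1.606	p_ee: -0.231 -0.254 0.651	τ: -24.780 22.107 -1.013 3.792 3.473 2.121
step 28	ang: 1.433 0.286 1.184 -1.779 -1.592 -1.342	dq: 1.235 -0.489 1.300 -0.823 -0.939 -1.509	p_ee: -0.235 -0.240 0.635	τ: -24.746 22.191 -1.325 3.553 3.652 2.056
step 29	ang: 1.458 0.277 1.211 -1.795 -1.611 -1.371	dq: 1.192 -0.431 1.352 -0.772 -0.971 -1.415	p_ee: -0.239 -0.227 0.620	τ: -24.649 22.212 -1.621 3.318 3.814 1.983
step 30	ang: 1.481 0.269 1.238 -1.810 -1.631 -1.399	dq: 1.152 -0.376 1.400 -0.718 -0.997 -1.324	p_ee: -0.243 -0.216 0.604	τ: -24.496 22.179 -1.904 3.085 3.962 1.904
step 31	ang: 1.504 0.262 1.267 -1.824 -1.651 -1.424	dq: 1.115 -0.324 1.444 -0.662 -1.018 -1.236	p_ee: -0.246 -0.206 0.589	τ: -24.292 22.100 -2.173 2.850 4.094 1.817
step 32	ang: 1.526 0.256 1.296 -1.836 -1.671 -1.448	dq: 1.081 -0.275 1.484 -0.601 -1.033 -1.151	p_ee: -0.249 -0.197 0.573	τ: -24.043 21.982 -2.431 2.610 4.214 1.725
step 33	ang: 1.547 0.251 1.326 -1.848 -1.692 -1.470	dq: 1.049 -0.229 1.519 -0.537 -1.042 -1.068	p_ee: -0.252 -0.189 0.558	τ: -23.754 21.830 -2.679 2.363 4.321 1.626
step 34	ang: 1.568 0.247 1.357 -1.858 -1.713 -1.491	dq: 1.018 -0.187 1.549 -0.469 -1.044 -0.989	p_ee: -0.254 -0.183 0.543


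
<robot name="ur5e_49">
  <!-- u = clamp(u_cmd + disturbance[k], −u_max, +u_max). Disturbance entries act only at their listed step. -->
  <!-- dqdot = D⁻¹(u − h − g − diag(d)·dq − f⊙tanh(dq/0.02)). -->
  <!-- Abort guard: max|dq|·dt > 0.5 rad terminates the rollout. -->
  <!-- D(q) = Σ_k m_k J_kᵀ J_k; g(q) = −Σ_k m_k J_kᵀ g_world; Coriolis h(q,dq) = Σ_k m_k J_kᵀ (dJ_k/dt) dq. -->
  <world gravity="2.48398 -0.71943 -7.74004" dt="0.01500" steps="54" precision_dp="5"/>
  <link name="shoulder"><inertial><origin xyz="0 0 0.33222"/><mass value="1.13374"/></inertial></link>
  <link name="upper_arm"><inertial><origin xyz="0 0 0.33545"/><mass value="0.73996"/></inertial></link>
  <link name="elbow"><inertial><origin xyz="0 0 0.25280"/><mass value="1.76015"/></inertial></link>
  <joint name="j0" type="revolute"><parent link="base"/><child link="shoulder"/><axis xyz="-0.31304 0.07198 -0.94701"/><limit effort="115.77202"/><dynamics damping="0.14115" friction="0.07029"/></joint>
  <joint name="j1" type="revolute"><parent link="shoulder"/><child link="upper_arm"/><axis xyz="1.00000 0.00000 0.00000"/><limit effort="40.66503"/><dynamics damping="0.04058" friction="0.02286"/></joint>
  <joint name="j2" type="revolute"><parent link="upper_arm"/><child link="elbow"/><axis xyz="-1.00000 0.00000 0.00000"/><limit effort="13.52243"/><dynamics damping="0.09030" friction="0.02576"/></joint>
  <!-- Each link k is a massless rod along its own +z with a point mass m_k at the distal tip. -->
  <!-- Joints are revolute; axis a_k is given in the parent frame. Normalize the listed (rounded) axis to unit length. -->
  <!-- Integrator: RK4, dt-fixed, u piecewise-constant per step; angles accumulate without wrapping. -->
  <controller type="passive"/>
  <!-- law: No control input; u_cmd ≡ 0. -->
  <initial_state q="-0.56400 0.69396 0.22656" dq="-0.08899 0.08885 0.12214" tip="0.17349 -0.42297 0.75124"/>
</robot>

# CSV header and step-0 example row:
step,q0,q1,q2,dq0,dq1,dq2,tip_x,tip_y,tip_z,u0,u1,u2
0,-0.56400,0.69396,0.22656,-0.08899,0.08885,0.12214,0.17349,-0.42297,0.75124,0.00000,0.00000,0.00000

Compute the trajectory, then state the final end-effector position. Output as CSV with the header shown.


step,q0,q1,q2,dq0,dq1,dq2,tip_x,tip_y,tip_z,u0,u1,u2
1,-0.56558,0.69799,0.23205,-0.12143,0.44489,0.60184,0.17439,-0.42355,0.75025,0.00000,0.00000,0.00000
2,-0.56765,0.70722,0.24438,-0.15471,0.78340,1.03455,0.17595,-0.42481,0.74812,0.00000,0.00000,0.00000
3,-0.57023,0.72141,0.26287,-0.18955,1.10582,1.42326,0.17818,-0.42672,0.74480,0.00000,0.00000,0.00000
4,-0.57334,0.74032,0.28687,-0.22632,1.41320,1.76930,0.18109,-0.42925,0.74025,0.00000,0.00000,0.00000
5,-0.57703,0.76373,0.31573,-0.26507,1.70606,2.07208,0.18468,-0.43238,0.73440,0.00000,0.00000,0.00000
6,-0.58130,0.79143,0.34880,-0.30553,1.98452,2.32931,0.18898,-0.43604,0.72718,0.00000,0.00000,0.00000
7,-0.58620,0.82319,0.38537,-0.34725,2.24841,2.53755,0.19398,-0.44017,0.71851,0.00000,0.00000,0.00000
8,-0.59172,0.85881,0.42466,-0.38960,2.49745,2.69281,0.19970,-0.44473,0.70830,0.00000,0.00000,0.00000
9,-0.59789,0.89804,0.46587,-0.43191,2.73138,2.79103,0.20615,-0.44963,0.69648,0.00000,0.00000,0.00000
10,-0.60468,0.94067,0.50809,-0.47354,2.94989,2.82837,0.21332,-0.45483,0.68297,0.00000,0.00000,0.00000
11,-0.61209,0.98646,0.55039,-0.51392,3.15259,2.80125,0.22123,-0.46024,0.66769,0.00000,0.00000,0.00000
12,-0.62009,1.03517,0.59179,-0.55266,3.33876,2.70620,0.22987,-0.46581,0.65056,0.00000,0.00000,0.00000
13,-0.62866,1.08653,0.63122,-0.58949,3.50710,2.53958,0.23926,-0.47146,0.63153,0.00000,0.00000,0.00000
14,-0.63776,1.14028,0.66760,-0.62432,3.65552,2.29734,0.24939,-0.47712,0.61051,0.00000,0.00000,0.00000
15,-0.64738,1.19608,0.69974,-0.65722,3.78080,1.97473,0.26025,-0.48270,0.58745,0.00000,0.00000,0.00000
16,-0.65747,1.25357,0.72641,-0.68836,3.87844,1.56616,0.27182,-0.48810,0.56228,0.00000,0.00000,0.00000
17,-0.66802,1.31227,0.74626,-0.71804,3.94242,1.06504,0.28407,-0.49321,0.53492,0.00000,0.00000,0.00000
18,-0.67901,1.37163,0.75786,-0.74672,3.96513,0.46365,0.29697,-0.49788,0.50530,0.00000,0.00000,0.00000
19,-0.69042,1.43097,0.75963,-0.77520,3.93873,-0.24294,0.31043,-0.50194,0.47335,0.00000,0.00000,0.00000
20,-0.70227,1.48953,0.75009,-0.80511,3.85836,-1.04939,0.32435,-0.50516,0.43898,0.00000,0.00000,0.00000
21,-0.71458,1.54636,0.72749,-0.83684,3.70581,-1.98748,0.33857,-0.50725,0.40214,0.00000,0.00000,0.00000
22,-0.72739,1.60029,0.68975,-0.87245,3.46954,-3.06985,0.35289,-0.50788,0.36279,0.00000,0.00000,0.00000
23,-0.74079,1.64998,0.63461,-0.91519,3.13946,-4.30872,0.36702,-0.50660,0.32091,0.00000,0.00000,0.00000
24,-0.75491,1.69398,0.55968,-0.97032,2.71145,-5.70782,0.38055,-0.50283,0.27658,0.00000,0.00000,0.00000
25,-0.77000,1.73089,0.46271,-1.04628,2.19967,-7.23504,0.39291,-0.49579,0.23003,0.00000,0.00000,0.00000
26,-0.78647,1.75985,0.34266,-1.15586,1.66873,-8.74521,0.40328,-0.48445,0.18176,0.00000,0.00000,0.00000
27,-0.80492,1.78170,0.20240,-1.31386,1.29271,-9.83291,0.41062,-0.46758,0.13272,0.00000,0.00000,0.00000
28,-0.82615,1.80085,0.05320,-1.52471,1.35127,-9.83514,0.41392,-0.44423,0.08441,0.00000,0.00000,0.00000
29,-0.85085,1.82513,-0.08553,-1.77202,1.96773,-8.46301,0.41284,-0.41449,0.03837,0.00000,0.00000,0.00000
30,-0.87941,1.86160,-0.19637,-2.04043,2.92484,-6.23222,0.40799,-0.37965,-0.00462,0.00000,0.00000,0.00000
31,-0.91219,1.91320,-0.27132,-2.33568,3.95277,-3.75103,0.40029,-0.34119,-0.04453,0.00000,0.00000,0.00000
32,-0.94971,1.97984,-0.30904,-2.67627,4.91700,-1.29013,0.39047,-0.30015,-0.08155,0.00000,0.00000,0.00000
33,-0.99282,2.06014,-0.31053,-3.08631,5.76600,1.06339,0.37889,-0.25711,-0.11568,0.00000,0.00000,0.00000
34,-1.04280,2.15203,-0.27815,-3.59635,6.45832,3.21974,0.36566,-0.21233,-0.14660,0.00000,0.00000,0.00000
35,-1.10140,2.25291,-0.21543,-4.24381,6.95205,5.07279,0.35066,-0.16594,-0.17365,0.00000,0.00000,0.00000
36,-1.17101,2.35906,-0.12889,-5.07065,7.13835,6.33936,0.33359,-0.11803,-0.19593,0.00000,0.00000,0.00000
37,-1.25458,2.46482,-0.02995,-6.10732,6.88212,6.68153,0.31404,-0.06886,-0.21253,0.00000,0.00000,0.00000
38,-1.35527,2.56300,0.06632,-7.35004,6.13125,6.00331,0.29171,-0.01895,-0.22303,0.00000,0.00000,0.00000
39,-1.47586,2.64673,0.14649,-8.74444,4.97808,4.60363,0.26655,0.03091,-0.22771,0.00000,0.00000,0.00000
40,-1.61777,2.71108,0.20298,-10.16807,3.57148,2.90761,0.23877,0.07977,-0.22722,0.00000,0.00000,0.00000
41,-1.78004,2.75324,0.23372,-11.41752,2.03769,1.20475,0.20876,0.12664,-0.22222,0.00000,0.00000,0.00000
42,-1.95819,2.77211,0.23977,-12.24800,0.48673,-0.36372,0.17710,0.17063,-0.21327,0.00000,0.00000,0.00000
43,-2.14445,2.76839,0.22401,-12.48213,-0.95959,-1.70332,0.14447,0.21105,-0.20079,0.00000,0.00000,0.00000
44,-2.32955,2.74423,0.18972,-12.10627,-2.22327,-2.82831,0.11165,0.24749,-0.18515,0.00000,0.00000,0.00000
45,-2.50534,2.70302,0.14061,-11.27505,-3.22345,-3.66386,0.07935,0.27981,-0.16667,0.00000,0.00000,0.00000
46,-2.66664,2.64912,0.08178,-10.20966,-3.90824,-4.10846,0.04817,0.30803,-0.14564,0.00000,0.00000,0.00000
47,-2.81140,2.58740,0.01964,-9.09446,-4.26931,-4.10232,0.01858,0.33236,-0.12236,0.00000,0.00000,0.00000
48,-2.93978,2.52247,-0.03921,-8.03779,-4.34736,-3.68529,-0.00915,0.35315,-0.09724,0.00000,0.00000,0.00000
49,-3.05307,2.45803,-0.08948,-7.08561,-4.21582,-2.98331,-0.03492,0.37081,-0.07076,0.00000,0.00000,0.00000
50,-3.15293,2.39665,-0.12802,-6.24867,-3.95162,-2.14260,-0.05876,0.38578,-0.04343,0.00000,0.00000,0.00000
51,-3.24108,2.33984,-0.15366,-5.52179,-3.61558,-1.27899,-0.08075,0.39840,-0.01571,0.00000,0.00000,0.00000
52,-3.31908,2.28834,-0.16665,-4.89372,-3.24896,-0.46596,-0.10099,0.40897,0.01199,0.00000,0.00000,0.00000
53,-3.38832,2.24239,-0.16810,-4.35150,-2.88120,0.24734,-0.11955,0.41767,0.03935,0.00000,0.00000,0.00000
54,-3.44999,2.20175,-0.16003,-3.88256,-2.54063,0.80984,-0.13650,0.42465,0.06608,,,
# final tip position (m): -0.13650 0.42465 0.06608


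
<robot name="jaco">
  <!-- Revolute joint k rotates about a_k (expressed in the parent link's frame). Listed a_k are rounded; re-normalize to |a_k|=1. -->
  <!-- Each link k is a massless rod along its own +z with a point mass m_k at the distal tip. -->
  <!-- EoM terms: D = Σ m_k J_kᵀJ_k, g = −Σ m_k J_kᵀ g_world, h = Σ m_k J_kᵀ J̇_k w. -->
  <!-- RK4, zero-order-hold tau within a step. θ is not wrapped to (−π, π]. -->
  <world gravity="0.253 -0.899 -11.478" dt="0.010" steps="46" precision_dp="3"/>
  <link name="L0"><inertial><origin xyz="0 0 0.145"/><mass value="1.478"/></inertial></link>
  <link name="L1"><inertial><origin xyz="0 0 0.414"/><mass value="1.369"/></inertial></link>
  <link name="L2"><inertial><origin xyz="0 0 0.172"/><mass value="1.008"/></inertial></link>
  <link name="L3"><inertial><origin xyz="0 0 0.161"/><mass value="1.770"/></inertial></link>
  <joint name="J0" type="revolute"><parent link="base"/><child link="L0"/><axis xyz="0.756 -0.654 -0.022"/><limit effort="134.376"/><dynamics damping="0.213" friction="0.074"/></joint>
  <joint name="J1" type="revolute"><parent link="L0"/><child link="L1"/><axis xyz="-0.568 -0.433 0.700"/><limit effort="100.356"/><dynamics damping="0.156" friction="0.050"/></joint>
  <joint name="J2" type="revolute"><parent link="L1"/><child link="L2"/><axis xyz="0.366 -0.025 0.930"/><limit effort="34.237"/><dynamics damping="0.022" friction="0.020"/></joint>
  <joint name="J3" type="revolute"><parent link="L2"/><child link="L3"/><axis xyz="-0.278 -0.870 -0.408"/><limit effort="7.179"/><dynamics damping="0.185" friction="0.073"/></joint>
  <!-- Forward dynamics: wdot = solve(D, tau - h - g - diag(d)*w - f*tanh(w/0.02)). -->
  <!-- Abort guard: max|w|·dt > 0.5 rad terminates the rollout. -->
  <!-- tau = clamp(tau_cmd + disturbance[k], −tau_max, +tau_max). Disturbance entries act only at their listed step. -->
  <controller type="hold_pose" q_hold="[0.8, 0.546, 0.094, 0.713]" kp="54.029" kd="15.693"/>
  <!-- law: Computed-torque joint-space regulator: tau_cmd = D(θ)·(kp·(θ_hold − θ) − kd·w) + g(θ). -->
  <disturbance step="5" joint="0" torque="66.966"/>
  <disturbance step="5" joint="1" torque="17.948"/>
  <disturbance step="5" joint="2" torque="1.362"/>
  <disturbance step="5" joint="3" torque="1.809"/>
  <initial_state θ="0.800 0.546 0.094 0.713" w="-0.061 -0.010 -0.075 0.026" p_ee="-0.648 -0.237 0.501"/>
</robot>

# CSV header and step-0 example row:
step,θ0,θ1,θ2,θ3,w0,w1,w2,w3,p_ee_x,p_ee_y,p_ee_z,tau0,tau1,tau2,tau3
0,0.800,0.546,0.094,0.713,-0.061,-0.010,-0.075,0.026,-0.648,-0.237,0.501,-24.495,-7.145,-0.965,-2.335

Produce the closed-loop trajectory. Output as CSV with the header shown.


step,θ0,θ1,θ2,θ3,w0,w1,w2,w3,p_ee_x,p_ee_y,p_ee_z,tau0,tau1,tau2,tau3
1,0.799,0.546,0.093,0.713,-0.051,-0.005,-0.061,0.004,-0.648,-0.236,0.501,-24.754,-7.178,-0.998,-2.338
2,0.799,0.546,0.093,0.713,-0.043,-0.003,-0.045,0.001,-0.648,-0.236,0.501,-24.983,-7.206,-1.027,-2.346
3,0.799,0.546,0.092,0.713,-0.036,-0.001,-0.033,0.000,-0.648,-0.236,0.502,-25.185,-7.229,-1.052,-2.353
4,0.798,0.546,0.092,0.713,-0.029,-0.000,-0.023,0.000,-0.648,-0.236,0.502,-25.364,-7.249,-1.074,-2.360
5,0.798,0.546,0.092,0.713,-0.024,0.000,-0.015,-0.000,-0.647,-0.235,0.502,41.445,10.682,0.270,-0.557
6,0.801,0.546,0.084,0.705,0.530,-0.006,-1.503,-1.532,-0.648,-0.236,0.502,-36.370,-10.154,-1.353,-2.688
7,0.805,0.546,0.071,0.692,0.433,-0.010,-1.194,-1.115,-0.650,-0.236,0.501,-35.199,-9.820,-1.393,-2.691
8,0.809,0.546,0.060,0.683,0.351,-0.011,-0.933,-0.792,-0.651,-0.236,0.500,-34.160,-9.523,-1.421,-2.682
9,0.812,0.546,0.052,0.676,0.281,-0.011,-0.715,-0.542,-0.652,-0.236,0.500,-33.239,-9.260,-1.439,-2.665
10,0.815,0.545,0.046,0.672,0.221,-0.010,-0.534,-0.349,-0.653,-0.236,0.499,-32.424,-9.027,-1.450,-2.643
11,0.817,0.545,0.041,0.669,0.171,-0.009,-0.383,-0.201,-0.654,-0.236,0.498,-31.702,-8.821,-1.455,-2.620
12,0.818,0.545,0.038,0.667,0.129,-0.007,-0.260,-0.088,-0.654,-0.236,0.498,-31.063,-8.638,-1.456,-2.596
13,0.819,0.545,0.036,0.667,0.093,-0.004,-0.159,-0.008,-0.654,-0.236,0.497,-30.499,-8.477,-1.454,-2.571
14,0.820,0.545,0.035,0.667,0.066,0.001,-0.087,0.014,-0.655,-0.236,0.497,-30.001,-8.334,-1.449,-2.536
15,0.821,0.545,0.034,0.667,0.044,0.006,-0.033,0.016,-0.655,-0.236,0.496,-29.561,-8.206,-1.442,-2.501
16,0.821,0.545,0.034,0.667,0.026,0.009,0.006,0.015,-0.655,-0.237,0.496,-29.174,-8.091,-1.433,-2.471
17,0.821,0.545,0.034,0.667,0.012,0.009,0.027,0.013,-0.655,-0.237,0.496,-28.836,-7.990,-1.419,-2.445
18,0.821,0.545,0.034,0.668,0.001,0.008,0.040,0.012,-0.655,-0.237,0.496,-28.543,-7.902,-1.406,-2.424
19,0.821,0.546,0.035,0.668,-0.008,0.006,0.049,0.011,-0.655,-0.237,0.496,-28.291,-7.825,-1.393,-2.406
20,0.821,0.546,0.035,0.668,-0.015,0.004,0.054,0.011,-0.655,-0.237,0.496,-28.073,-7.758,-1.381,-2.391
21,0.821,0.546,0.036,0.668,-0.021,0.003,0.058,0.010,-0.655,-0.237,0.496,-27.884,-7.699,-1.371,-2.378
22,0.821,0.546,0.036,0.668,-0.026,0.002,0.061,0.010,-0.655,-0.237,0.496,-27.719,-7.649,-1.361,-2.367
23,0.821,0.546,0.037,0.668,-0.029,0.000,0.064,0.010,-0.655,-0.237,0.496,-27.574,-7.605,-1.352,-2.358
24,0.820,0.546,0.038,0.668,-0.033,-0.001,0.065,0.010,-0.655,-0.237,0.496,-27.448,-7.567,-1.344,-2.350
25,0.820,0.546,0.038,0.668,-0.035,-0.001,0.066,0.009,-0.655,-0.237,0.496,-27.338,-7.534,-1.337,-2.344
26,0.820,0.546,0.039,0.668,-0.037,-0.002,0.067,0.009,-0.655,-0.237,0.497,-27.242,-7.505,-1.330,-2.338
27,0.819,0.546,0.040,0.668,-0.038,-0.002,0.067,0.009,-0.654,-0.237,0.497,-27.158,-7.481,-1.324,-2.334
28,0.819,0.546,0.040,0.669,-0.039,-0.003,0.067,0.009,-0.654,-0.237,0.497,-27.084,-7.460,-1.318,-2.330
29,0.818,0.546,0.041,0.669,-0.040,-0.003,0.067,0.009,-0.654,-0.237,0.497,-27.020,-7.442,-1.313,-2.327
30,0.818,0.546,0.042,0.669,-0.040,-0.003,0.066,0.009,-0.654,-0.237,0.497,-26.965,-7.426,-1.308,-2.325
31,0.818,0.545,0.042,0.669,-0.040,-0.003,0.065,0.009,-0.654,-0.237,0.498,-26.916,-7.413,-1.303,-2.323
32,0.817,0.545,0.043,0.669,-0.040,-0.003,0.064,0.009,-0.654,-0.237,0.498,-26.874,-7.401,-1.299,-2.321
33,0.817,0.545,0.044,0.669,-0.040,-0.003,0.063,0.009,-0.654,-0.237,0.498,-26.838,-7.391,-1.295,-2.320
34,0.816,0.545,0.044,0.669,-0.039,-0.004,0.062,0.009,-0.653,-0.237,0.498,-26.807,-7.383,-1.292,-2.319
35,0.816,0.545,0.045,0.669,-0.039,-0.004,0.061,0.009,-0.653,-0.237,0.499,-26.780,-7.376,-1.289,-2.319
36,0.816,0.545,0.046,0.669,-0.038,-0.003,0.059,0.009,-0.653,-0.237,0.499,-26.757,-7.370,-1.286,-2.319
37,0.815,0.545,0.046,0.669,-0.037,-0.003,0.058,0.009,-0.653,-0.237,0.499,-26.737,-7.365,-1.283,-2.319
38,0.815,0.545,0.047,0.669,-0.036,-0.003,0.057,0.009,-0.653,-0.237,0.499,-26.720,-7.361,-1.280,-2.319
39,0.815,0.545,0.047,0.670,-0.036,-0.003,0.055,0.009,-0.653,-0.236,0.499,-26.706,-7.357,-1.278,-2.319
40,0.814,0.545,0.048,0.670,-0.035,-0.003,0.054,0.009,-0.653,-0.236,0.500,-26.694,-7.354,-1.276,-2.320
41,0.814,0.545,0.048,0.670,-0.034,-0.003,0.052,0.009,-0.652,-0.236,0.500,-26.683,-7.352,-1.273,-2.320
42,0.814,0.545,0.049,0.670,-0.033,-0.003,0.051,0.009,-0.652,-0.236,0.500,-26.675,-7.350,-1.271,-2.321
43,0.813,0.545,0.049,0.670,-0.032,-0.003,0.049,0.009,-0.652,-0.236,0.500,-26.668,-7.349,-1.270,-2.321
44,0.813,0.545,0.050,0.670,-0.031,-0.003,0.048,0.009,-0.652,-0.236,0.500,-26.662,-7.348,-1.268,-2.322
45,0.813,0.545,0.050,0.670,-0.030,-0.003,0.046,0.009,-0.652,-0.236,0.500,-26.657,-7.347,-1.266,-2.323
46,0.812,0.545,0.051,0.670,-0.029,-0.003,0.045,0.009,-0.652,-0.236,0.501,,,,


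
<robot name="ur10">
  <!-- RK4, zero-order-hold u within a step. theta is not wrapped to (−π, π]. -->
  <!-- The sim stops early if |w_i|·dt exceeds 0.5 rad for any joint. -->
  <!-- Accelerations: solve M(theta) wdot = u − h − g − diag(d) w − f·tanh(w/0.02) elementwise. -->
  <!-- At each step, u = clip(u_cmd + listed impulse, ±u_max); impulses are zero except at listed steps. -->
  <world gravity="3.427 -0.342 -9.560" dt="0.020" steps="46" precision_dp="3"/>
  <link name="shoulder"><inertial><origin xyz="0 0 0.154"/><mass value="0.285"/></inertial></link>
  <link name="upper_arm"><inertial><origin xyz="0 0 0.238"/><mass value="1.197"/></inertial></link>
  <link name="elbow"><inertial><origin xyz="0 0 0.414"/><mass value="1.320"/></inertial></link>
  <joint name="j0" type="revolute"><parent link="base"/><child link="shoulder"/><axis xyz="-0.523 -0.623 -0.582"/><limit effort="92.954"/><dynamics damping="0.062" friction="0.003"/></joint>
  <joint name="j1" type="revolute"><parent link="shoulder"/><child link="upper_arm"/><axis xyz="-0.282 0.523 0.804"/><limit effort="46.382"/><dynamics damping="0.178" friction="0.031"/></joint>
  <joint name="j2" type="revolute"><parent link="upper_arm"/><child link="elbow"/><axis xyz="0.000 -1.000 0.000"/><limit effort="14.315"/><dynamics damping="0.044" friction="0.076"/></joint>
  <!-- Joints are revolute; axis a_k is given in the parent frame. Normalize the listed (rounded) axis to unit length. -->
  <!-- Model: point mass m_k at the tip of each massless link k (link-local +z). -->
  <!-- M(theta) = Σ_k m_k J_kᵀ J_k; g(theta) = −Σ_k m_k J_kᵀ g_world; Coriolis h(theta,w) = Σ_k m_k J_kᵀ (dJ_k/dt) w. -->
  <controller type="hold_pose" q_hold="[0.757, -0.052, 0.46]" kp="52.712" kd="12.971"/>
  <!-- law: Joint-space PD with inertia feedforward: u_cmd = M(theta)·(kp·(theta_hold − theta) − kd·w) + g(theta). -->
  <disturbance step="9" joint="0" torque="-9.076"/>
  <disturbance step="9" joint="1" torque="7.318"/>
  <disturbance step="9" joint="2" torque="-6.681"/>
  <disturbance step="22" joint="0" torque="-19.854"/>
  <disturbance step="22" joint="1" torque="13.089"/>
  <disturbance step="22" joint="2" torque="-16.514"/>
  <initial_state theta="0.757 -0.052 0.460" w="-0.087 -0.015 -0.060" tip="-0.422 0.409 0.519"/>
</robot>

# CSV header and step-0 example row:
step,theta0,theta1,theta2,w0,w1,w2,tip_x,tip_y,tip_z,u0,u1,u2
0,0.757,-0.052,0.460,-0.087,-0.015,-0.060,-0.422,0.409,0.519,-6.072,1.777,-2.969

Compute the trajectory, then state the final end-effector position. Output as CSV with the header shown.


step,theta0,theta1,theta2,w0,w1,w2,tip_x,tip_y,tip_z,u0,u1,u2
1,0.755,-0.052,0.459,-0.067,0.016,-0.016,-0.422,0.408,0.520,-6.253,1.838,-3.061
2,0.754,-0.052,0.459,-0.049,0.010,-0.008,-0.422,0.407,0.520,-6.407,1.895,-3.131
3,0.753,-0.051,0.459,-0.034,0.004,-0.005,-0.422,0.407,0.521,-6.539,1.942,-3.186
4,0.753,-0.051,0.459,-0.022,0.000,-0.004,-0.421,0.406,0.521,-6.650,1.980,-3.232
5,0.753,-0.051,0.459,-0.012,-0.003,-0.004,-0.421,0.406,0.521,-6.744,2.011,-3.268
6,0.752,-0.051,0.459,-0.004,-0.005,-0.003,-0.421,0.406,0.521,-6.823,2.036,-3.298
7,0.752,-0.051,0.459,0.002,-0.006,-0.003,-0.421,0.406,0.521,-6.888,2.057,-3.323
8,0.752,-0.051,0.459,0.006,-0.006,-0.003,-0.421,0.406,0.521,-6.942,2.075,-3.343
9,0.753,-0.051,0.459,0.010,-0.007,-0.003,-0.421,0.406,0.521,-16.063,9.407,-10.040
10,0.753,-0.038,0.464,0.008,1.266,0.412,-0.419,0.406,0.523,-4.536,0.112,-1.515
11,0.753,-0.018,0.469,0.006,0.734,0.145,-0.416,0.405,0.526,-4.973,0.463,-1.788
12,0.753,-0.007,0.470,0.006,0.389,-0.001,-0.414,0.405,0.528,-5.352,0.754,-2.038
13,0.753,-0.001,0.470,0.005,0.210,-0.030,-0.413,0.405,0.529,-5.676,0.995,-2.285
14,0.753,0.002,0.469,0.004,0.099,-0.025,-0.412,0.405,0.530,-5.951,1.199,-2.503
15,0.753,0.003,0.469,0.004,0.022,-0.016,-0.411,0.405,0.531,-6.181,1.369,-2.688
16,0.753,0.003,0.469,0.006,-0.020,-0.000,-0.411,0.405,0.531,-6.374,1.504,-2.838
17,0.754,0.002,0.469,0.009,-0.053,0.004,-0.412,0.405,0.530,-6.534,1.609,-2.951
18,0.754,0.001,0.469,0.012,-0.078,0.006,-0.412,0.405,0.530,-6.666,1.697,-3.043
19,0.754,-0.001,0.469,0.013,-0.094,0.006,-0.412,0.405,0.529,-6.775,1.770,-3.119
20,0.754,-0.003,0.469,0.015,-0.105,0.007,-0.413,0.406,0.529,-6.864,1.830,-3.180
21,0.755,-0.005,0.469,0.015,-0.110,0.007,-0.413,0.406,0.528,-6.936,1.880,-3.231
22,0.755,-0.007,0.469,0.015,-0.111,0.007,-0.414,0.406,0.527,-26.848,15.010,-14.315
23,0.753,0.018,0.484,-0.190,2.575,1.375,-0.411,0.405,0.529,-1.602,-1.589,-0.250
24,0.750,0.058,0.505,-0.143,1.502,0.718,-0.407,0.402,0.533,-2.530,-0.927,-0.735
25,0.747,0.081,0.515,-0.105,0.786,0.313,-0.403,0.400,0.536,-3.331,-0.391,-1.158
26,0.746,0.092,0.518,-0.070,0.311,0.065,-0.402,0.399,0.538,-4.018,0.046,-1.524
27,0.745,0.095,0.518,-0.042,0.040,-0.043,-0.401,0.398,0.539,-4.601,0.405,-1.858
28,0.744,0.095,0.517,-0.018,-0.072,-0.044,-0.400,0.398,0.540,-5.090,0.693,-2.164
29,0.744,0.093,0.517,0.000,-0.135,-0.029,-0.401,0.398,0.540,-5.498,0.930,-2.422
30,0.744,0.090,0.516,0.015,-0.179,-0.018,-0.401,0.398,0.539,-5.835,1.129,-2.636
31,0.744,0.086,0.516,0.025,-0.212,-0.014,-0.402,0.398,0.538,-6.114,1.296,-2.811
32,0.745,0.081,0.516,0.033,-0.234,-0.012,-0.403,0.399,0.537,-6.342,1.435,-2.955
33,0.746,0.076,0.515,0.038,-0.246,-0.011,-0.404,0.399,0.536,-6.530,1.550,-3.072
34,0.746,0.071,0.515,0.041,-0.250,-0.010,-0.406,0.400,0.534,-6.682,1.646,-3.167
35,0.747,0.067,0.515,0.042,-0.248,-0.010,-0.407,0.400,0.533,-6.805,1.725,-3.244
36,0.748,0.062,0.515,0.043,-0.242,-0.010,-0.408,0.401,0.531,-6.903,1.789,-3.306
37,0.749,0.057,0.515,0.042,-0.233,-0.011,-0.409,0.401,0.530,-6.981,1.842,-3.355
38,0.750,0.052,0.514,0.040,-0.222,-0.011,-0.410,0.402,0.528,-7.041,1.885,-3.394
39,0.750,0.048,0.514,0.039,-0.209,-0.011,-0.411,0.403,0.527,-7.088,1.920,-3.424
40,0.751,0.044,0.514,0.036,-0.196,-0.012,-0.412,0.403,0.526,-7.123,1.948,-3.447
41,0.752,0.040,0.514,0.034,-0.183,-0.012,-0.413,0.404,0.525,-7.148,1.970,-3.464
42,0.753,0.037,0.514,0.031,-0.169,-0.013,-0.414,0.404,0.524,-7.165,1.987,-3.477
43,0.753,0.034,0.513,0.029,-0.156,-0.013,-0.415,0.405,0.523,-7.177,2.001,-3.486
44,0.754,0.031,0.513,0.026,-0.144,-0.014,-0.415,0.405,0.522,-7.183,2.012,-3.492
45,0.754,0.028,0.513,0.023,-0.132,-0.014,-0.416,0.405,0.521,-7.186,2.020,-3.495
46,0.755,0.025,0.512,0.021,-0.121,-0.015,-0.416,0.406,0.520,,,
# final tip position (m): -0.416 0.406 0.520


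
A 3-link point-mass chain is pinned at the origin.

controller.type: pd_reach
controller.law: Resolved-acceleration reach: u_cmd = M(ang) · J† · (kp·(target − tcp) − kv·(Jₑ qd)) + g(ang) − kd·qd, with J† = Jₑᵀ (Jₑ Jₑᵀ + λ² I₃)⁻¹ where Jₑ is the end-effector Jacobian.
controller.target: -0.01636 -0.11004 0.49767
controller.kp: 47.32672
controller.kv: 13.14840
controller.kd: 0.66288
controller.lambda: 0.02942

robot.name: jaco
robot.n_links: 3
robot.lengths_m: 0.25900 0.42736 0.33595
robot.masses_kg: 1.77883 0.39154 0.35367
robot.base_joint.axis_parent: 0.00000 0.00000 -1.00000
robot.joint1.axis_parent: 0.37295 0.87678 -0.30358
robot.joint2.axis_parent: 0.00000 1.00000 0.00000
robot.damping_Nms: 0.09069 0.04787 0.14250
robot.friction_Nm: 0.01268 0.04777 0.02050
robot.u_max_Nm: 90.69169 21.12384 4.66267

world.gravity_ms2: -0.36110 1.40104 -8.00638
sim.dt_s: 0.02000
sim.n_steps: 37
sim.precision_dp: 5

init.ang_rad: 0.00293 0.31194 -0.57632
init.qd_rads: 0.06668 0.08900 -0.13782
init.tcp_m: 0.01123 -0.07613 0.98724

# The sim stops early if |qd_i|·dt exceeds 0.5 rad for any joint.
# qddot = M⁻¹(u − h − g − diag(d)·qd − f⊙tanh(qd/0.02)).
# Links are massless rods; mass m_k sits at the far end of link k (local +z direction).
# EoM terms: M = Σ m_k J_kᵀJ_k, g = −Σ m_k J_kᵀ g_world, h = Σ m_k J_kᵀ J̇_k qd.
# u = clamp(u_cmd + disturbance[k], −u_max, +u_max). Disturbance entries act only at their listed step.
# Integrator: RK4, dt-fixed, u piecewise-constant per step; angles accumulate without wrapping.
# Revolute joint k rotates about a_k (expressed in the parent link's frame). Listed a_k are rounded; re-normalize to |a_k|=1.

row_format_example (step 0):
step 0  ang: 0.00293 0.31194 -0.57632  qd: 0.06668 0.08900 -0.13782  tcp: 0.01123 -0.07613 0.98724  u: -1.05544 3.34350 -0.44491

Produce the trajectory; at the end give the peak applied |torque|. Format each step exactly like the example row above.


step 1  ang: -0.03030 0.32343 -0.60706  qd: -3.08521 1.03270 -2.79755  tcp: 0.01111 -0.07752 0.98371  u: 1.12028 1.60050 1.42517
step 2  ang: -0.04760 0.34229 -0.64335  qd: 0.98402 0.87411 -0.95843  tcp: 0.01268 -0.08067 0.97912  u: -1.71316 1.15681 -0.16830
step 3  ang: -0.07189 0.36354 -0.68043  qd: -3.06023 1.24233 -2.64777  tcp: 0.01618 -0.08404 0.97410  u: 1.20319 0.36414 0.98172
step 4  ang: -0.09713 0.38627 -0.71690  qd: 0.25568 1.04238 -1.09308  tcp: 0.02098 -0.08743 0.96884  u: -1.14231 0.25541 -0.30741
step 5  ang: -0.11622 0.40965 -0.75109  qd: -1.98715 1.29023 -2.26766  tcp: 0.02646 -0.09080 0.96358  u: 0.58261 -0.17976 0.55054
step 6  ang: -0.14106 0.43409 -0.78821  qd: -0.59947 1.16138 -1.48765  tcp: 0.03228 -0.09379 0.95766  u: -0.36309 -0.25314 -0.10896
step 7  ang: -0.15894 0.45827 -0.82225  qd: -1.15213 1.25536 -1.90120  tcp: 0.03829 -0.09666 0.95190  u: 0.16238 -0.46324 0.20295
step 8  ang: -0.17832 0.48293 -0.85815  qd: -0.80902 1.21363 -1.70326  tcp: 0.04418 -0.09916 0.94563  u: 0.00773 -0.55028 0.03111
step 9  ang: -0.19432 0.50728 -0.89280  qd: -0.79306 1.22252 -1.76397  tcp: 0.04993 -0.10145 0.93931  u: 0.10752 -0.65505 0.08296
step 10  ang: -0.20891 0.53153 -0.92770  qd: -0.67359 1.20502 -1.73150  tcp: 0.05538 -0.10349 0.93273  u: 0.12344 -0.72695 0.06536
step 11  ang: -0.22140 0.55546 -0.96220  qd: -0.58131 1.18984 -1.72374  tcp: 0.06050 -0.10532 0.92602  u: 0.15664 -0.78891 0.07561
step 12  ang: -0.23203 0.57905 -0.99647  qd: -0.48669 1.17009 -1.70850  tcp: 0.06524 -0.10697 0.91915  u: 0.18261 -0.83820 0.08508
step 13  ang: -0.24081 0.60222 -1.03044  qd: -0.39661 1.14839 -1.69307  tcp: 0.06956 -0.10847 0.91216  u: 0.20637 -0.87834 0.09899
step 14  ang: -0.24784 0.62493 -1.06409  qd: -0.31050 1.12508 -1.67631  tcp: 0.07346 -0.10984 0.90506  u: 0.22739 -0.91095 0.11546
step 15  ang: -0.25319 0.64718 -1.09739  qd: -0.22860 1.10072 -1.65847  tcp: 0.07693 -0.11110 0.89787  u: 0.24595 -0.93756 0.13401
step 16  ang: -0.25696 0.66893 -1.13033  qd: -0.15088 1.07573 -1.63958  tcp: 0.07998 -0.11227 0.89061  u: 0.26223 -0.95939 0.15408
step 17  ang: -0.25921 0.69018 -1.16288  qd: -0.07723 1.05044 -1.61971  tcp: 0.08262 -0.11336 0.88328  u: 0.27642 -0.97744 0.17525
step 18  ang: -0.26003 0.71092 -1.19503  qd: -0.00851 1.02510 -1.59918  tcp: 0.08486 -0.11438 0.87592  u: 0.28976 -0.99251 0.19733
step 19  ang: -0.25961 0.73115 -1.22678  qd: 0.04644 0.99973 -1.58002  tcp: 0.08673 -0.11535 0.86852  u: 0.31227 -1.00540 0.22126
step 20  ang: -0.25809 0.75088 -1.25812  qd: 0.10354 0.97426 -1.55722  tcp: 0.08825 -0.11625 0.86110  u: 0.32753 -1.01629 0.24310
step 21  ang: -0.25543 0.77011 -1.28899  qd: 0.16108 0.94938 -1.53337  tcp: 0.08944 -0.11711 0.85367  u: 0.33712 -1.02587 0.26500
step 22  ang: -0.25164 0.78884 -1.31938  qd: 0.21652 0.92513 -1.50913  tcp: 0.09032 -0.11793 0.84625  u: 0.34401 -1.03436 0.28721
step 23  ang: -0.24677 0.80710 -1.34929  qd: 0.26922 0.90143 -1.48438  tcp: 0.09091 -0.11872 0.83885  u: 0.34914 -1.04195 0.30940
step 24  ang: -0.24087 0.82488 -1.37869  qd: 0.31906 0.87829 -1.45908  tcp: 0.09123 -0.11948 0.83147  u: 0.35290 -1.04881 0.33135
step 25  ang: -0.23401 0.84221 -1.40759  qd: 0.36606 0.85571 -1.43327  tcp: 0.09130 -0.12023 0.82412  u: 0.35548 -1.05511 0.35295
step 26  ang: -0.22624 0.85910 -1.43596  qd: 0.41029 0.83371 -1.40700  tcp: 0.09114 -0.12095 0.81682  u: 0.35700 -1.06100 0.37411
step 27  ang: -0.21761 0.87555 -1.46381  qd: 0.45182 0.81227 -1.38031  tcp: 0.09077 -0.12164 0.80957  u: 0.35754 -1.06657 0.39478
step 28  ang: -0.20817 0.89158 -1.49112  qd: 0.49073 0.79140 -1.35328  tcp: 0.09021 -0.12232 0.80237  u: 0.35717 -1.07190 0.41491
step 29  ang: -0.19799 0.90719 -1.51789  qd: 0.52710 0.77109 -1.32596  tcp: 0.08947 -0.12298 0.79524  u: 0.35596 -1.07707 0.43448
step 30  ang: -0.18710 0.92241 -1.54411  qd: 0.56099 0.75132 -1.29841  tcp: 0.08859 -0.12362 0.78818  u: 0.35395 -1.08211 0.45346
step 31  ang: -0.17556 0.93724 -1.56978  qd: 0.59246 0.73208 -1.27069  tcp: 0.08756 -0.12424 0.78120  u: 0.35122 -1.08706 0.47184
step 32  ang: -0.16342 0.95169 -1.59490  qd: 0.62158 0.71335 -1.24287  tcp: 0.08641 -0.12484 0.77429  u: 0.34780 -1.09195 0.48960
step 33  ang: -0.15072 0.96576 -1.61946  qd: 0.64839 0.69512 -1.21499  tcp: 0.08515 -0.12542 0.76748  u: 0.34375 -1.09679 0.50674
step 34  ang: -0.13750 0.97948 -1.64346  qd: 0.67296 0.67736 -1.18711  tcp: 0.08379 -0.12598 0.76076  u: 0.33911 -1.10160 0.52326
step 35  ang: -0.12381 0.99285 -1.66691  qd: 0.69535 0.66004 -1.15928  tcp: 0.08234 -0.12652 0.75413  u: 0.33392 -1.10638 0.53916
step 36  ang: -0.10970 1.00588 -1.68980  qd: 0.71560 0.64317 -1.13155  tcp: 0.08082 -0.12704 0.74761  u: 0.32825 -1.11114 0.55445
step 37  ang: -0.09521 1.01857 -1.71214  qd: 0.73378 0.62670 -1.10398  tcp: 0.07924 -0.12755 0.74119
max |u| (N·m): 3.34350
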